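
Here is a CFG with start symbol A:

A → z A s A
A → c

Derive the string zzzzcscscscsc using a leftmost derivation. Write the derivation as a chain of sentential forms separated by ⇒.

A ⇒ zAsA ⇒ zzAsAsA ⇒ zzzAsAsAsA ⇒ zzzzAsAsAsAsA ⇒ zzzzcsAsAsAsA ⇒ zzzzcscsAsAsA ⇒ zzzzcscscsAsA ⇒ zzzzcscscscsA ⇒ zzzzcscscscsc

A ⇒ zAsA   [A → z A s A]
zAsA ⇒ zzAsAsA   [A → z A s A]
zzAsAsA ⇒ zzzAsAsAsA   [A → z A s A]
zzzAsAsAsA ⇒ zzzzAsAsAsAsA   [A → z A s A]
zzzzAsAsAsAsA ⇒ zzzzcsAsAsAsA   [A → c]
zzzzcsAsAsAsA ⇒ zzzzcscsAsAsA   [A → c]
zzzzcscsAsAsA ⇒ zzzzcscscsAsA   [A → c]
zzzzcscscsAsA ⇒ zzzzcscscscsA   [A → c]
zzzzcscscscsA ⇒ zzzzcscscscsc   [A → c]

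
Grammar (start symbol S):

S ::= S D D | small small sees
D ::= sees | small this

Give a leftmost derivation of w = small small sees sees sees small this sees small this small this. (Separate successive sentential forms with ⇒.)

S ⇒ S D D ⇒ S D D D D ⇒ S D D D D D D ⇒ small small sees D D D D D D ⇒ small small sees sees D D D D D ⇒ small small sees sees sees D D D D ⇒ small small sees sees sees small this D D D ⇒ small small sees sees sees small this sees D D ⇒ small small sees sees sees small this sees small this D ⇒ small small sees sees sees small this sees small this small this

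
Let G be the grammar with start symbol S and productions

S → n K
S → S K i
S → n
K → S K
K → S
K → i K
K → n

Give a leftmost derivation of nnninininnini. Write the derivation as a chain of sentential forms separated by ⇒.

S ⇒ SKi   [S → S K i]
SKi ⇒ SKiKi   [S → S K i]
SKiKi ⇒ nKKiKi   [S → n K]
nKKiKi ⇒ nSKKiKi   [K → S K]
nSKKiKi ⇒ nSKiKKiKi   [S → S K i]
nSKiKKiKi ⇒ nSKiKiKKiKi   [S → S K i]
nSKiKiKKiKi ⇒ nSKiKiKiKKiKi   [S → S K i]
nSKiKiKiKKiKi ⇒ nnKiKiKiKKiKi   [S → n]
nnKiKiKiKKiKi ⇒ nnniKiKiKKiKi   [K → n]
nnniKiKiKKiKi ⇒ nnniniKiKKiKi   [K → n]
nnniniKiKKiKi ⇒ nnnininiKKiKi   [K → n]
nnnininiKKiKi ⇒ nnninininKiKi   [K → n]
nnninininKiKi ⇒ nnninininniKi   [K → n]
nnninininniKi ⇒ nnninininnini   [K → n]

S⇒SKi⇒SKiKi⇒nKKiKi⇒nSKKiKi⇒nSKiKKiKi⇒nSKiKiKKiKi⇒nSKiKiKiKKiKi⇒nnKiKiKiKKiKi⇒nnniKiKiKKiKi⇒nnniniKiKKiKi⇒nnnininiKKiKi⇒nnninininKiKi⇒nnninininniKi⇒nnninininnini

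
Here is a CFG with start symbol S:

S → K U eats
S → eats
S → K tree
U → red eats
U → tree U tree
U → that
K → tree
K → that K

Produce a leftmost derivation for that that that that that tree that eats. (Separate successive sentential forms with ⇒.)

S ⇒ K U eats ⇒ that K U eats ⇒ that that K U eats ⇒ that that that K U eats ⇒ that that that that K U eats ⇒ that that that that that K U eats ⇒ that that that that that tree U eats ⇒ that that that that that tree that eats

S ⇒ K U eats   [S → K U eats]
K U eats ⇒ that K U eats   [K → that K]
that K U eats ⇒ that that K U eats   [K → that K]
that that K U eats ⇒ that that that K U eats   [K → that K]
that that that K U eats ⇒ that that that that K U eats   [K → that K]
that that that that K U eats ⇒ that that that that that K U eats   [K → that K]
that that that that that K U eats ⇒ that that that that that tree U eats   [K → tree]
that that that that that tree U eats ⇒ that that that that that tree that eats   [U → that]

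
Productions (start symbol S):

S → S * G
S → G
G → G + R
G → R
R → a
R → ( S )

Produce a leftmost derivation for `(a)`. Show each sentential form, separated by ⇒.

S ⇒ G   [S → G]
G ⇒ R   [G → R]
R ⇒ (S)   [R → ( S )]
(S) ⇒ (G)   [S → G]
(G) ⇒ (R)   [G → R]
(R) ⇒ (a)   [R → a]

S⇒G⇒R⇒(S)⇒(G)⇒(R)⇒(a)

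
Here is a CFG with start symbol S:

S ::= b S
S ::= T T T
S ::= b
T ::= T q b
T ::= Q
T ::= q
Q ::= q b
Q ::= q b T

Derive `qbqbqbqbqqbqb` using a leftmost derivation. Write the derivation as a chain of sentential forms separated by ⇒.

S ⇒ TTT ⇒ QTT ⇒ qbTT ⇒ qbQT ⇒ qbqbT ⇒ qbqbTqb ⇒ qbqbTqbqb ⇒ qbqbQqbqb ⇒ qbqbqbTqbqb ⇒ qbqbqbQqbqb ⇒ qbqbqbqbTqbqb ⇒ qbqbqbqbqqbqb

S ⇒ TTT   [S ::= T T T]
TTT ⇒ QTT   [T ::= Q]
QTT ⇒ qbTT   [Q ::= q b]
qbTT ⇒ qbQT   [T ::= Q]
qbQT ⇒ qbqbT   [Q ::= q b]
qbqbT ⇒ qbqbTqb   [T ::= T q b]
qbqbTqb ⇒ qbqbTqbqb   [T ::= T q b]
qbqbTqbqb ⇒ qbqbQqbqb   [T ::= Q]
qbqbQqbqb ⇒ qbqbqbTqbqb   [Q ::= q b T]
qbqbqbTqbqb ⇒ qbqbqbQqbqb   [T ::= Q]
qbqbqbQqbqb ⇒ qbqbqbqbTqbqb   [Q ::= q b T]
qbqbqbqbTqbqb ⇒ qbqbqbqbqqbqb   [T ::= q]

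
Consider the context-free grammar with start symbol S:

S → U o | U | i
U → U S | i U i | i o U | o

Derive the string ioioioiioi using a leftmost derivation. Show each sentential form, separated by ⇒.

S ⇒ U ⇒ iUi ⇒ iUSi ⇒ ioSi ⇒ ioUoi ⇒ ioUSoi ⇒ ioioUSoi ⇒ ioioiUiSoi ⇒ ioioioiSoi ⇒ ioioioiioi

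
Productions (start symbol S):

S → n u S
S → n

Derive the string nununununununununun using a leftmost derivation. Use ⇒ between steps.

S ⇒ nuS   [S → n u S]
nuS ⇒ nunuS   [S → n u S]
nunuS ⇒ nununuS   [S → n u S]
nununuS ⇒ nunununuS   [S → n u S]
nunununuS ⇒ nununununuS   [S → n u S]
nununununuS ⇒ nunununununuS   [S → n u S]
nunununununuS ⇒ nununununununuS   [S → n u S]
nununununununuS ⇒ nunununununununuS   [S → n u S]
nunununununununuS ⇒ nununununununununuS   [S → n u S]
nununununununununuS ⇒ nununununununununun   [S → n]

S ⇒ nuS ⇒ nunuS ⇒ nununuS ⇒ nunununuS ⇒ nununununuS ⇒ nunununununuS ⇒ nununununununuS ⇒ nunununununununuS ⇒ nununununununununuS ⇒ nununununununununun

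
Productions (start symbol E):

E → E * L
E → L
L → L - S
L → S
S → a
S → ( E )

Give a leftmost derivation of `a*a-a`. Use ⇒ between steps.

E ⇒ E*L   [E → E * L]
E*L ⇒ L*L   [E → L]
L*L ⇒ S*L   [L → S]
S*L ⇒ a*L   [S → a]
a*L ⇒ a*L-S   [L → L - S]
a*L-S ⇒ a*S-S   [L → S]
a*S-S ⇒ a*a-S   [S → a]
a*a-S ⇒ a*a-a   [S → a]

E ⇒ E*L ⇒ L*L ⇒ S*L ⇒ a*L ⇒ a*L-S ⇒ a*S-S ⇒ a*a-S ⇒ a*a-a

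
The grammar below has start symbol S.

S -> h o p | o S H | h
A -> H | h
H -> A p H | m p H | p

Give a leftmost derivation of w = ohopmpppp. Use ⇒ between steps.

S ⇒ oSH   [S -> o S H]
oSH ⇒ ohopH   [S -> h o p]
ohopH ⇒ ohopmpH   [H -> m p H]
ohopmpH ⇒ ohopmpApH   [H -> A p H]
ohopmpApH ⇒ ohopmpHpH   [A -> H]
ohopmpHpH ⇒ ohopmpppH   [H -> p]
ohopmpppH ⇒ ohopmpppp   [H -> p]

S ⇒ oSH ⇒ ohopH ⇒ ohopmpH ⇒ ohopmpApH ⇒ ohopmpHpH ⇒ ohopmpppH ⇒ ohopmpppp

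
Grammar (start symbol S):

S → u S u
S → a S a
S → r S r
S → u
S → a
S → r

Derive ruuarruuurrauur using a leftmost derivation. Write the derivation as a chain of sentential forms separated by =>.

S => rSr => ruSur => ruuSuur => ruuaSauur => ruuarSrauur => ruuarrSrrauur => ruuarruSurrauur => ruuarruuurrauur

S => rSr   [S → r S r]
rSr => ruSur   [S → u S u]
ruSur => ruuSuur   [S → u S u]
ruuSuur => ruuaSauur   [S → a S a]
ruuaSauur => ruuarSrauur   [S → r S r]
ruuarSrauur => ruuarrSrrauur   [S → r S r]
ruuarrSrrauur => ruuarruSurrauur   [S → u S u]
ruuarruSurrauur => ruuarruuurrauur   [S → u]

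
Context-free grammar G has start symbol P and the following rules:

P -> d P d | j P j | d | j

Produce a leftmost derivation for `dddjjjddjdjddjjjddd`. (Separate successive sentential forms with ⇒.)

P ⇒ dPd   [P -> d P d]
dPd ⇒ ddPdd   [P -> d P d]
ddPdd ⇒ dddPddd   [P -> d P d]
dddPddd ⇒ dddjPjddd   [P -> j P j]
dddjPjddd ⇒ dddjjPjjddd   [P -> j P j]
dddjjPjjddd ⇒ dddjjjPjjjddd   [P -> j P j]
dddjjjPjjjddd ⇒ dddjjjdPdjjjddd   [P -> d P d]
dddjjjdPdjjjddd ⇒ dddjjjddPddjjjddd   [P -> d P d]
dddjjjddPddjjjddd ⇒ dddjjjddjPjddjjjddd   [P -> j P j]
dddjjjddjPjddjjjddd ⇒ dddjjjddjdjddjjjddd   [P -> d]

P ⇒ dPd ⇒ ddPdd ⇒ dddPddd ⇒ dddjPjddd ⇒ dddjjPjjddd ⇒ dddjjjPjjjddd ⇒ dddjjjdPdjjjddd ⇒ dddjjjddPddjjjddd ⇒ dddjjjddjPjddjjjddd ⇒ dddjjjddjdjddjjjddd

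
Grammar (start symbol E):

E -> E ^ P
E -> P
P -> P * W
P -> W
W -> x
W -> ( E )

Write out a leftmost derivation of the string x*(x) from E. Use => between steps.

E => P   [E -> P]
P => P*W   [P -> P * W]
P*W => W*W   [P -> W]
W*W => x*W   [W -> x]
x*W => x*(E)   [W -> ( E )]
x*(E) => x*(P)   [E -> P]
x*(P) => x*(W)   [P -> W]
x*(W) => x*(x)   [W -> x]

E => P => P*W => W*W => x*W => x*(E) => x*(P) => x*(W) => x*(x)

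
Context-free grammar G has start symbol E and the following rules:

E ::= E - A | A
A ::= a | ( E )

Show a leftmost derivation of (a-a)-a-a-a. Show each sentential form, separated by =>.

E => E-A => E-A-A => E-A-A-A => A-A-A-A => (E)-A-A-A => (E-A)-A-A-A => (A-A)-A-A-A => (a-A)-A-A-A => (a-a)-A-A-A => (a-a)-a-A-A => (a-a)-a-a-A => (a-a)-a-a-a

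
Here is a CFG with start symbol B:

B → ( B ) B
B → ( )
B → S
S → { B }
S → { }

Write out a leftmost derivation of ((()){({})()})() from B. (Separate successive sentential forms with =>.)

B => (B)B => ((B)B)B => ((())B)B => ((())S)B => ((()){B})B => ((()){(B)B})B => ((()){(S)B})B => ((()){({})B})B => ((()){({})()})B => ((()){({})()})()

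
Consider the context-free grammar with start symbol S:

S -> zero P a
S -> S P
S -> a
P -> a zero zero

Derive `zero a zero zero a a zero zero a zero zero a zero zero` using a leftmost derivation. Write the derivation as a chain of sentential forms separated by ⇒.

S ⇒ S P   [S -> S P]
S P ⇒ S P P   [S -> S P]
S P P ⇒ S P P P   [S -> S P]
S P P P ⇒ zero P a P P P   [S -> zero P a]
zero P a P P P ⇒ zero a zero zero a P P P   [P -> a zero zero]
zero a zero zero a P P P ⇒ zero a zero zero a a zero zero P P   [P -> a zero zero]
zero a zero zero a a zero zero P P ⇒ zero a zero zero a a zero zero a zero zero P   [P -> a zero zero]
zero a zero zero a a zero zero a zero zero P ⇒ zero a zero zero a a zero zero a zero zero a zero zero   [P -> a zero zero]

S ⇒ S P ⇒ S P P ⇒ S P P P ⇒ zero P a P P P ⇒ zero a zero zero a P P P ⇒ zero a zero zero a a zero zero P P ⇒ zero a zero zero a a zero zero a zero zero P ⇒ zero a zero zero a a zero zero a zero zero a zero zero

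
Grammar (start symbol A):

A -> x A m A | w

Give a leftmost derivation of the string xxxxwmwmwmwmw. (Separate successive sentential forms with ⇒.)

A ⇒ xAmA   [A -> x A m A]
xAmA ⇒ xxAmAmA   [A -> x A m A]
xxAmAmA ⇒ xxxAmAmAmA   [A -> x A m A]
xxxAmAmAmA ⇒ xxxxAmAmAmAmA   [A -> x A m A]
xxxxAmAmAmAmA ⇒ xxxxwmAmAmAmA   [A -> w]
xxxxwmAmAmAmA ⇒ xxxxwmwmAmAmA   [A -> w]
xxxxwmwmAmAmA ⇒ xxxxwmwmwmAmA   [A -> w]
xxxxwmwmwmAmA ⇒ xxxxwmwmwmwmA   [A -> w]
xxxxwmwmwmwmA ⇒ xxxxwmwmwmwmw   [A -> w]

A ⇒ xAmA ⇒ xxAmAmA ⇒ xxxAmAmAmA ⇒ xxxxAmAmAmAmA ⇒ xxxxwmAmAmAmA ⇒ xxxxwmwmAmAmA ⇒ xxxxwmwmwmAmA ⇒ xxxxwmwmwmwmA ⇒ xxxxwmwmwmwmw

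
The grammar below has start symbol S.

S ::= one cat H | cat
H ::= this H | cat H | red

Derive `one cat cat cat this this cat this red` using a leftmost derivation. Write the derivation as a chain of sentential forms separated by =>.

S => one cat H => one cat cat H => one cat cat cat H => one cat cat cat this H => one cat cat cat this this H => one cat cat cat this this cat H => one cat cat cat this this cat this H => one cat cat cat this this cat this red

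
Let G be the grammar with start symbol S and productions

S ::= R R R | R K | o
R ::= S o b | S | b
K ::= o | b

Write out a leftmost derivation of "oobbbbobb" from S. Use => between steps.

S => RRR => SobRR => oobRR => oobSobR => oobRRRobR => oobbRRobR => oobbbRobR => oobbbbobR => oobbbbobb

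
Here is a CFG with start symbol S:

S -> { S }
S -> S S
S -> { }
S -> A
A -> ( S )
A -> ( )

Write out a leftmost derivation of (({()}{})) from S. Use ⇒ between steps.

S ⇒ A ⇒ (S) ⇒ (A) ⇒ ((S)) ⇒ ((SS)) ⇒ (({S}S)) ⇒ (({A}S)) ⇒ (({()}S)) ⇒ (({()}{}))

S ⇒ A   [S -> A]
A ⇒ (S)   [A -> ( S )]
(S) ⇒ (A)   [S -> A]
(A) ⇒ ((S))   [A -> ( S )]
((S)) ⇒ ((SS))   [S -> S S]
((SS)) ⇒ (({S}S))   [S -> { S }]
(({S}S)) ⇒ (({A}S))   [S -> A]
(({A}S)) ⇒ (({()}S))   [A -> ( )]
(({()}S)) ⇒ (({()}{}))   [S -> { }]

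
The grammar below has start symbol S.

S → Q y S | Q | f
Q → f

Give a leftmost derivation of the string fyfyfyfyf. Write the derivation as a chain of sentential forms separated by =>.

S => QyS   [S → Q y S]
QyS => fyS   [Q → f]
fyS => fyQyS   [S → Q y S]
fyQyS => fyfyS   [Q → f]
fyfyS => fyfyQyS   [S → Q y S]
fyfyQyS => fyfyfyS   [Q → f]
fyfyfyS => fyfyfyQyS   [S → Q y S]
fyfyfyQyS => fyfyfyfyS   [Q → f]
fyfyfyfyS => fyfyfyfyQ   [S → Q]
fyfyfyfyQ => fyfyfyfyf   [Q → f]

S => QyS => fyS => fyQyS => fyfyS => fyfyQyS => fyfyfyS => fyfyfyQyS => fyfyfyfyS => fyfyfyfyQ => fyfyfyfyf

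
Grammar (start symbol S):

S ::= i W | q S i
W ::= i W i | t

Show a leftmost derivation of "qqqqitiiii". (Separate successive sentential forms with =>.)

S => qSi   [S ::= q S i]
qSi => qqSii   [S ::= q S i]
qqSii => qqqSiii   [S ::= q S i]
qqqSiii => qqqqSiiii   [S ::= q S i]
qqqqSiiii => qqqqiWiiii   [S ::= i W]
qqqqiWiiii => qqqqitiiii   [W ::= t]

S=>qSi=>qqSii=>qqqSiii=>qqqqSiiii=>qqqqiWiiii=>qqqqitiiii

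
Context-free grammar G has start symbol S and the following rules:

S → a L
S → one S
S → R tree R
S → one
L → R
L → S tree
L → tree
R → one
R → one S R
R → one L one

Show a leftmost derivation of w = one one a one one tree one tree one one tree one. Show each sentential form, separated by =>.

S => R tree R => one S R tree R => one R tree R R tree R => one one S R tree R R tree R => one one a L R tree R R tree R => one one a S tree R tree R R tree R => one one a one S tree R tree R R tree R => one one a one one tree R tree R R tree R => one one a one one tree one tree R R tree R => one one a one one tree one tree one R tree R => one one a one one tree one tree one one tree R => one one a one one tree one tree one one tree one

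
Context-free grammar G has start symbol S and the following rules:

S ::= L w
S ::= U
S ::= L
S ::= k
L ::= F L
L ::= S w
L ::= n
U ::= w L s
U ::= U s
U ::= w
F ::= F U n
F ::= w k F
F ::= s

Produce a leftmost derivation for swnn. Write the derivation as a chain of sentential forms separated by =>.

S=>L=>FL=>FUnL=>sUnL=>swnL=>swnn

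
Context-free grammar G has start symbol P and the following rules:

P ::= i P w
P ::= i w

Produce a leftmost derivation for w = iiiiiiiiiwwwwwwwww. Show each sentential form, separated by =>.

P => iPw => iiPww => iiiPwww => iiiiPwwww => iiiiiPwwwww => iiiiiiPwwwwww => iiiiiiiPwwwwwww => iiiiiiiiPwwwwwwww => iiiiiiiiiwwwwwwwww

P => iPw   [P ::= i P w]
iPw => iiPww   [P ::= i P w]
iiPww => iiiPwww   [P ::= i P w]
iiiPwww => iiiiPwwww   [P ::= i P w]
iiiiPwwww => iiiiiPwwwww   [P ::= i P w]
iiiiiPwwwww => iiiiiiPwwwwww   [P ::= i P w]
iiiiiiPwwwwww => iiiiiiiPwwwwwww   [P ::= i P w]
iiiiiiiPwwwwwww => iiiiiiiiPwwwwwwww   [P ::= i P w]
iiiiiiiiPwwwwwwww => iiiiiiiiiwwwwwwwww   [P ::= i w]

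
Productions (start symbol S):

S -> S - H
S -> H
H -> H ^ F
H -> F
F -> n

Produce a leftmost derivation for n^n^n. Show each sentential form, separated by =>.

S => H => H^F => H^F^F => F^F^F => n^F^F => n^n^F => n^n^n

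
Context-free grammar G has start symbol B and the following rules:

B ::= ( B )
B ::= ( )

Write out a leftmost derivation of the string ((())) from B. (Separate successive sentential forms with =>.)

B=>(B)=>((B))=>((()))

B => (B)   [B ::= ( B )]
(B) => ((B))   [B ::= ( B )]
((B)) => ((()))   [B ::= ( )]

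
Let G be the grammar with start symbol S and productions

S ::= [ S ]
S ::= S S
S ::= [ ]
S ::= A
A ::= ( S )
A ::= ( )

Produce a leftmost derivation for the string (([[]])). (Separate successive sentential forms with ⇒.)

S ⇒ A ⇒ (S) ⇒ (A) ⇒ ((S)) ⇒ (([S])) ⇒ (([[]]))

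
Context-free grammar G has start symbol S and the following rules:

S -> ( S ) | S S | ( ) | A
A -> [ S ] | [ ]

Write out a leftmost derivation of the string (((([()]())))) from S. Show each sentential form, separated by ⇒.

S ⇒ (S) ⇒ ((S)) ⇒ (((S))) ⇒ ((((S)))) ⇒ ((((SS)))) ⇒ ((((AS)))) ⇒ (((([S]S)))) ⇒ (((([()]S)))) ⇒ (((([()]()))))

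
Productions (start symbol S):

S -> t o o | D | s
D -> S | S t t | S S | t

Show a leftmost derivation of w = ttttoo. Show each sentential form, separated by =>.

S => D => SS => DS => SttS => DttS => tttS => ttttoo

S => D   [S -> D]
D => SS   [D -> S S]
SS => DS   [S -> D]
DS => SttS   [D -> S t t]
SttS => DttS   [S -> D]
DttS => tttS   [D -> t]
tttS => ttttoo   [S -> t o o]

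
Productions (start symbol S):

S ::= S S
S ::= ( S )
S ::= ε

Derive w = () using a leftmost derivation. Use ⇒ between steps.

S⇒SS⇒SSS⇒SSSS⇒SSSSS⇒SSSSSS⇒(S)SSSSS⇒()SSSSS⇒()SSSS⇒()SSS⇒()SS⇒()S⇒()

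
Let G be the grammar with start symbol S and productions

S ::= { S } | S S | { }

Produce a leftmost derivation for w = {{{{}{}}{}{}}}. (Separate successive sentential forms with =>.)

S => {S} => {{S}} => {{SS}} => {{SSS}} => {{{S}SS}} => {{{SS}SS}} => {{{{}S}SS}} => {{{{}{}}SS}} => {{{{}{}}{}S}} => {{{{}{}}{}{}}}

S => {S}   [S ::= { S }]
{S} => {{S}}   [S ::= { S }]
{{S}} => {{SS}}   [S ::= S S]
{{SS}} => {{SSS}}   [S ::= S S]
{{SSS}} => {{{S}SS}}   [S ::= { S }]
{{{S}SS}} => {{{SS}SS}}   [S ::= S S]
{{{SS}SS}} => {{{{}S}SS}}   [S ::= { }]
{{{{}S}SS}} => {{{{}{}}SS}}   [S ::= { }]
{{{{}{}}SS}} => {{{{}{}}{}S}}   [S ::= { }]
{{{{}{}}{}S}} => {{{{}{}}{}{}}}   [S ::= { }]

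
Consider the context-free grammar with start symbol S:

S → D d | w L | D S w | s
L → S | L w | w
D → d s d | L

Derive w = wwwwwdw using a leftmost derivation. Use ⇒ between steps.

S ⇒ DSw   [S → D S w]
DSw ⇒ LSw   [D → L]
LSw ⇒ wSw   [L → w]
wSw ⇒ wDdw   [S → D d]
wDdw ⇒ wLdw   [D → L]
wLdw ⇒ wLwdw   [L → L w]
wLwdw ⇒ wLwwdw   [L → L w]
wLwwdw ⇒ wLwwwdw   [L → L w]
wLwwwdw ⇒ wwwwwdw   [L → w]

S ⇒ DSw ⇒ LSw ⇒ wSw ⇒ wDdw ⇒ wLdw ⇒ wLwdw ⇒ wLwwdw ⇒ wLwwwdw ⇒ wwwwwdw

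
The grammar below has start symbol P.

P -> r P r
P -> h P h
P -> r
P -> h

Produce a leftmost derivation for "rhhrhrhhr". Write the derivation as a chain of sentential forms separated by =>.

P => rPr => rhPhr => rhhPhhr => rhhrPrhhr => rhhrhrhhr

P => rPr   [P -> r P r]
rPr => rhPhr   [P -> h P h]
rhPhr => rhhPhhr   [P -> h P h]
rhhPhhr => rhhrPrhhr   [P -> r P r]
rhhrPrhhr => rhhrhrhhr   [P -> h]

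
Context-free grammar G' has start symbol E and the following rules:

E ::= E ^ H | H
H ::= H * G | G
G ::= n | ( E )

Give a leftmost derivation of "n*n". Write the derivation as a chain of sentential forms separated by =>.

E => H   [E ::= H]
H => H*G   [H ::= H * G]
H*G => G*G   [H ::= G]
G*G => n*G   [G ::= n]
n*G => n*n   [G ::= n]

E => H => H*G => G*G => n*G => n*n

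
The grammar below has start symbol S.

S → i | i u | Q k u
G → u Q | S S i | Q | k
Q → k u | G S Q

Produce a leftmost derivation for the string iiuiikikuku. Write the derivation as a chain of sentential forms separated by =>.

S => Qku => GSQku => SSiSQku => iSiSQku => iiuiSQku => iiuiiQku => iiuiiGSQku => iiuiikSQku => iiuiikiQku => iiuiikikuku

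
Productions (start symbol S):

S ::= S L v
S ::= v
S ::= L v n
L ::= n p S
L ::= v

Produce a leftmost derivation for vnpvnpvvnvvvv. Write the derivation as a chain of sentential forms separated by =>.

S => SLv   [S ::= S L v]
SLv => vLv   [S ::= v]
vLv => vnpSv   [L ::= n p S]
vnpSv => vnpSLvv   [S ::= S L v]
vnpSLvv => vnpSLvLvv   [S ::= S L v]
vnpSLvLvv => vnpvLvLvv   [S ::= v]
vnpvLvLvv => vnpvnpSvLvv   [L ::= n p S]
vnpvnpSvLvv => vnpvnpLvnvLvv   [S ::= L v n]
vnpvnpLvnvLvv => vnpvnpvvnvLvv   [L ::= v]
vnpvnpvvnvLvv => vnpvnpvvnvvvv   [L ::= v]

S => SLv => vLv => vnpSv => vnpSLvv => vnpSLvLvv => vnpvLvLvv => vnpvnpSvLvv => vnpvnpLvnvLvv => vnpvnpvvnvLvv => vnpvnpvvnvvvv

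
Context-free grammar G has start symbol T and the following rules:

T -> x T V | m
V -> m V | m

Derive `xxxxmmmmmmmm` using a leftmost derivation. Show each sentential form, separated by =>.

T => xTV => xxTVV => xxxTVVV => xxxxTVVVV => xxxxmVVVV => xxxxmmVVVV => xxxxmmmVVVV => xxxxmmmmVVV => xxxxmmmmmVV => xxxxmmmmmmV => xxxxmmmmmmmV => xxxxmmmmmmmm

T => xTV   [T -> x T V]
xTV => xxTVV   [T -> x T V]
xxTVV => xxxTVVV   [T -> x T V]
xxxTVVV => xxxxTVVVV   [T -> x T V]
xxxxTVVVV => xxxxmVVVV   [T -> m]
xxxxmVVVV => xxxxmmVVVV   [V -> m V]
xxxxmmVVVV => xxxxmmmVVVV   [V -> m V]
xxxxmmmVVVV => xxxxmmmmVVV   [V -> m]
xxxxmmmmVVV => xxxxmmmmmVV   [V -> m]
xxxxmmmmmVV => xxxxmmmmmmV   [V -> m]
xxxxmmmmmmV => xxxxmmmmmmmV   [V -> m V]
xxxxmmmmmmmV => xxxxmmmmmmmm   [V -> m]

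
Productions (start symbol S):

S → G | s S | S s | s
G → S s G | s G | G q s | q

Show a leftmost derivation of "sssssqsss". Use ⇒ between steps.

S ⇒ Ss ⇒ Sss ⇒ sSss ⇒ sSsss ⇒ sGsss ⇒ sSsGsss ⇒ sSssGsss ⇒ ssSssGsss ⇒ sssssGsss ⇒ sssssqsss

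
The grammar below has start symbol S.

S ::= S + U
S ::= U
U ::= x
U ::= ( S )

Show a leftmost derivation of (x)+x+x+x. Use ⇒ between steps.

S⇒S+U⇒S+U+U⇒S+U+U+U⇒U+U+U+U⇒(S)+U+U+U⇒(U)+U+U+U⇒(x)+U+U+U⇒(x)+x+U+U⇒(x)+x+x+U⇒(x)+x+x+x

S ⇒ S+U   [S ::= S + U]
S+U ⇒ S+U+U   [S ::= S + U]
S+U+U ⇒ S+U+U+U   [S ::= S + U]
S+U+U+U ⇒ U+U+U+U   [S ::= U]
U+U+U+U ⇒ (S)+U+U+U   [U ::= ( S )]
(S)+U+U+U ⇒ (U)+U+U+U   [S ::= U]
(U)+U+U+U ⇒ (x)+U+U+U   [U ::= x]
(x)+U+U+U ⇒ (x)+x+U+U   [U ::= x]
(x)+x+U+U ⇒ (x)+x+x+U   [U ::= x]
(x)+x+x+U ⇒ (x)+x+x+x   [U ::= x]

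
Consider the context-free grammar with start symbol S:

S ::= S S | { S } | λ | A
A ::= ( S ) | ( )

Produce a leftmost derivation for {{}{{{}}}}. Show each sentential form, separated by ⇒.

S⇒{S}⇒{SS}⇒{SSS}⇒{SSSS}⇒{{S}SSS}⇒{{}SSS}⇒{{}{S}SS}⇒{{}{{S}}SS}⇒{{}{{{S}}}SS}⇒{{}{{{}}}SS}⇒{{}{{{}}}S}⇒{{}{{{}}}}

S ⇒ {S}   [S ::= { S }]
{S} ⇒ {SS}   [S ::= S S]
{SS} ⇒ {SSS}   [S ::= S S]
{SSS} ⇒ {SSSS}   [S ::= S S]
{SSSS} ⇒ {{S}SSS}   [S ::= { S }]
{{S}SSS} ⇒ {{}SSS}   [S ::= λ]
{{}SSS} ⇒ {{}{S}SS}   [S ::= { S }]
{{}{S}SS} ⇒ {{}{{S}}SS}   [S ::= { S }]
{{}{{S}}SS} ⇒ {{}{{{S}}}SS}   [S ::= { S }]
{{}{{{S}}}SS} ⇒ {{}{{{}}}SS}   [S ::= λ]
{{}{{{}}}SS} ⇒ {{}{{{}}}S}   [S ::= λ]
{{}{{{}}}S} ⇒ {{}{{{}}}}   [S ::= λ]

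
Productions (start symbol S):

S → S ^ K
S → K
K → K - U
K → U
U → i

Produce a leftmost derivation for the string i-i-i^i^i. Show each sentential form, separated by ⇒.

S⇒S^K⇒S^K^K⇒K^K^K⇒K-U^K^K⇒K-U-U^K^K⇒U-U-U^K^K⇒i-U-U^K^K⇒i-i-U^K^K⇒i-i-i^K^K⇒i-i-i^U^K⇒i-i-i^i^K⇒i-i-i^i^U⇒i-i-i^i^i

S ⇒ S^K   [S → S ^ K]
S^K ⇒ S^K^K   [S → S ^ K]
S^K^K ⇒ K^K^K   [S → K]
K^K^K ⇒ K-U^K^K   [K → K - U]
K-U^K^K ⇒ K-U-U^K^K   [K → K - U]
K-U-U^K^K ⇒ U-U-U^K^K   [K → U]
U-U-U^K^K ⇒ i-U-U^K^K   [U → i]
i-U-U^K^K ⇒ i-i-U^K^K   [U → i]
i-i-U^K^K ⇒ i-i-i^K^K   [U → i]
i-i-i^K^K ⇒ i-i-i^U^K   [K → U]
i-i-i^U^K ⇒ i-i-i^i^K   [U → i]
i-i-i^i^K ⇒ i-i-i^i^U   [K → U]
i-i-i^i^U ⇒ i-i-i^i^i   [U → i]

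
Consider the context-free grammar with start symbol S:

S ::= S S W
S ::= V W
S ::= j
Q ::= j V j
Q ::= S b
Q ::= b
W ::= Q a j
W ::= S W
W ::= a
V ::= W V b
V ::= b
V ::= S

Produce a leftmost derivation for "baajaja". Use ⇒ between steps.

S ⇒ SSW   [S ::= S S W]
SSW ⇒ SSWSW   [S ::= S S W]
SSWSW ⇒ VWSWSW   [S ::= V W]
VWSWSW ⇒ SWSWSW   [V ::= S]
SWSWSW ⇒ VWWSWSW   [S ::= V W]
VWWSWSW ⇒ bWWSWSW   [V ::= b]
bWWSWSW ⇒ baWSWSW   [W ::= a]
baWSWSW ⇒ baaSWSW   [W ::= a]
baaSWSW ⇒ baajWSW   [S ::= j]
baajWSW ⇒ baajaSW   [W ::= a]
baajaSW ⇒ baajajW   [S ::= j]
baajajW ⇒ baajaja   [W ::= a]

S ⇒ SSW ⇒ SSWSW ⇒ VWSWSW ⇒ SWSWSW ⇒ VWWSWSW ⇒ bWWSWSW ⇒ baWSWSW ⇒ baaSWSW ⇒ baajWSW ⇒ baajaSW ⇒ baajajW ⇒ baajaja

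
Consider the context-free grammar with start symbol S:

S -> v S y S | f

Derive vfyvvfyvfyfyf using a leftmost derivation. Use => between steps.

S=>vSyS=>vfyS=>vfyvSyS=>vfyvvSySyS=>vfyvvfySyS=>vfyvvfyvSySyS=>vfyvvfyvfySyS=>vfyvvfyvfyfyS=>vfyvvfyvfyfyf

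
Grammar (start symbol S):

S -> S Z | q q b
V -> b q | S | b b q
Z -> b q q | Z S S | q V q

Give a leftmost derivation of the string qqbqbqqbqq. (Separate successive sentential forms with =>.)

S => SZ   [S -> S Z]
SZ => SZZ   [S -> S Z]
SZZ => qqbZZ   [S -> q q b]
qqbZZ => qqbqVqZ   [Z -> q V q]
qqbqVqZ => qqbqbqqZ   [V -> b q]
qqbqbqqZ => qqbqbqqbqq   [Z -> b q q]

S => SZ => SZZ => qqbZZ => qqbqVqZ => qqbqbqqZ => qqbqbqqbqq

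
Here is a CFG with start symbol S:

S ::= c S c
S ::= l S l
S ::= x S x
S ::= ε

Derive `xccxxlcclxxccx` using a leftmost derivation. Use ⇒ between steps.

S ⇒ xSx ⇒ xcScx ⇒ xccSccx ⇒ xccxSxccx ⇒ xccxxSxxccx ⇒ xccxxlSlxxccx ⇒ xccxxlcSclxxccx ⇒ xccxxlcclxxccx

S ⇒ xSx   [S ::= x S x]
xSx ⇒ xcScx   [S ::= c S c]
xcScx ⇒ xccSccx   [S ::= c S c]
xccSccx ⇒ xccxSxccx   [S ::= x S x]
xccxSxccx ⇒ xccxxSxxccx   [S ::= x S x]
xccxxSxxccx ⇒ xccxxlSlxxccx   [S ::= l S l]
xccxxlSlxxccx ⇒ xccxxlcSclxxccx   [S ::= c S c]
xccxxlcSclxxccx ⇒ xccxxlcclxxccx   [S ::= ε]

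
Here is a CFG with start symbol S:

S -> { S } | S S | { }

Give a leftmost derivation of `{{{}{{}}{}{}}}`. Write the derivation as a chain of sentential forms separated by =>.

S => {S} => {{S}} => {{SS}} => {{SSS}} => {{{}SS}} => {{{}SSS}} => {{{}{S}SS}} => {{{}{{}}SS}} => {{{}{{}}{}S}} => {{{}{{}}{}{}}}

S => {S}   [S -> { S }]
{S} => {{S}}   [S -> { S }]
{{S}} => {{SS}}   [S -> S S]
{{SS}} => {{SSS}}   [S -> S S]
{{SSS}} => {{{}SS}}   [S -> { }]
{{{}SS}} => {{{}SSS}}   [S -> S S]
{{{}SSS}} => {{{}{S}SS}}   [S -> { S }]
{{{}{S}SS}} => {{{}{{}}SS}}   [S -> { }]
{{{}{{}}SS}} => {{{}{{}}{}S}}   [S -> { }]
{{{}{{}}{}S}} => {{{}{{}}{}{}}}   [S -> { }]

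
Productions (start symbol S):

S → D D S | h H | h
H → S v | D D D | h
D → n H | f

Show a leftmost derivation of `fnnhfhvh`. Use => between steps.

S => DDS => fDS => fnHS => fnSvS => fnDDSvS => fnnHDSvS => fnnhDSvS => fnnhfSvS => fnnhfhvS => fnnhfhvh

S => DDS   [S → D D S]
DDS => fDS   [D → f]
fDS => fnHS   [D → n H]
fnHS => fnSvS   [H → S v]
fnSvS => fnDDSvS   [S → D D S]
fnDDSvS => fnnHDSvS   [D → n H]
fnnHDSvS => fnnhDSvS   [H → h]
fnnhDSvS => fnnhfSvS   [D → f]
fnnhfSvS => fnnhfhvS   [S → h]
fnnhfhvS => fnnhfhvh   [S → h]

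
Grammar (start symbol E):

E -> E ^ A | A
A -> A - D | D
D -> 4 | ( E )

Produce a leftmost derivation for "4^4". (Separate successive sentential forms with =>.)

E => E^A   [E -> E ^ A]
E^A => A^A   [E -> A]
A^A => D^A   [A -> D]
D^A => 4^A   [D -> 4]
4^A => 4^D   [A -> D]
4^D => 4^4   [D -> 4]

E=>E^A=>A^A=>D^A=>4^A=>4^D=>4^4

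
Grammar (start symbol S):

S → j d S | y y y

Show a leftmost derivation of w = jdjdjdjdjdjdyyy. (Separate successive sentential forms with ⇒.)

S ⇒ jdS   [S → j d S]
jdS ⇒ jdjdS   [S → j d S]
jdjdS ⇒ jdjdjdS   [S → j d S]
jdjdjdS ⇒ jdjdjdjdS   [S → j d S]
jdjdjdjdS ⇒ jdjdjdjdjdS   [S → j d S]
jdjdjdjdjdS ⇒ jdjdjdjdjdjdS   [S → j d S]
jdjdjdjdjdjdS ⇒ jdjdjdjdjdjdyyy   [S → y y y]

S ⇒ jdS ⇒ jdjdS ⇒ jdjdjdS ⇒ jdjdjdjdS ⇒ jdjdjdjdjdS ⇒ jdjdjdjdjdjdS ⇒ jdjdjdjdjdjdyyy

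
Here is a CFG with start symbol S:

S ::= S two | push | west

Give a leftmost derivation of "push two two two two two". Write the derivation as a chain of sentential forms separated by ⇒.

S ⇒ S two ⇒ S two two ⇒ S two two two ⇒ S two two two two ⇒ S two two two two two ⇒ push two two two two two

S ⇒ S two   [S ::= S two]
S two ⇒ S two two   [S ::= S two]
S two two ⇒ S two two two   [S ::= S two]
S two two two ⇒ S two two two two   [S ::= S two]
S two two two two ⇒ S two two two two two   [S ::= S two]
S two two two two two ⇒ push two two two two two   [S ::= push]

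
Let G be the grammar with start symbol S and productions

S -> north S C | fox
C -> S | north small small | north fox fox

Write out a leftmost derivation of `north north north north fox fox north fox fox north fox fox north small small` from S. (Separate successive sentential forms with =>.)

S => north S C => north north S C C => north north north S C C C => north north north north S C C C C => north north north north fox C C C C => north north north north fox S C C C => north north north north fox fox C C C => north north north north fox fox north fox fox C C => north north north north fox fox north fox fox north fox fox C => north north north north fox fox north fox fox north fox fox north small small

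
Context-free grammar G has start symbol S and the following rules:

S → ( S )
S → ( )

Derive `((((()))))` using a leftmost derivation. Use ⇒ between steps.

S⇒(S)⇒((S))⇒(((S)))⇒((((S))))⇒((((()))))

S ⇒ (S)   [S → ( S )]
(S) ⇒ ((S))   [S → ( S )]
((S)) ⇒ (((S)))   [S → ( S )]
(((S))) ⇒ ((((S))))   [S → ( S )]
((((S)))) ⇒ ((((()))))   [S → ( )]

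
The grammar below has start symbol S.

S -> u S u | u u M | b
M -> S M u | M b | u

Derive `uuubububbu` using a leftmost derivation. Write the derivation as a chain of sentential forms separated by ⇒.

S ⇒ uSu   [S -> u S u]
uSu ⇒ uuuMu   [S -> u u M]
uuuMu ⇒ uuuMbu   [M -> M b]
uuuMbu ⇒ uuuMbbu   [M -> M b]
uuuMbbu ⇒ uuuSMubbu   [M -> S M u]
uuuSMubbu ⇒ uuubMubbu   [S -> b]
uuubMubbu ⇒ uuubMbubbu   [M -> M b]
uuubMbubbu ⇒ uuubububbu   [M -> u]

S⇒uSu⇒uuuMu⇒uuuMbu⇒uuuMbbu⇒uuuSMubbu⇒uuubMubbu⇒uuubMbubbu⇒uuubububbu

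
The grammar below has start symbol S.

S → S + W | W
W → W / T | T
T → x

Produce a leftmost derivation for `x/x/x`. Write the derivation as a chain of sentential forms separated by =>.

S => W   [S → W]
W => W/T   [W → W / T]
W/T => W/T/T   [W → W / T]
W/T/T => T/T/T   [W → T]
T/T/T => x/T/T   [T → x]
x/T/T => x/x/T   [T → x]
x/x/T => x/x/x   [T → x]

S => W => W/T => W/T/T => T/T/T => x/T/T => x/x/T => x/x/x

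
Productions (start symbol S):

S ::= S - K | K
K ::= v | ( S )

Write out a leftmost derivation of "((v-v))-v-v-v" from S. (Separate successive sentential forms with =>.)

S => S-K => S-K-K => S-K-K-K => K-K-K-K => (S)-K-K-K => (K)-K-K-K => ((S))-K-K-K => ((S-K))-K-K-K => ((K-K))-K-K-K => ((v-K))-K-K-K => ((v-v))-K-K-K => ((v-v))-v-K-K => ((v-v))-v-v-K => ((v-v))-v-v-v

S => S-K   [S ::= S - K]
S-K => S-K-K   [S ::= S - K]
S-K-K => S-K-K-K   [S ::= S - K]
S-K-K-K => K-K-K-K   [S ::= K]
K-K-K-K => (S)-K-K-K   [K ::= ( S )]
(S)-K-K-K => (K)-K-K-K   [S ::= K]
(K)-K-K-K => ((S))-K-K-K   [K ::= ( S )]
((S))-K-K-K => ((S-K))-K-K-K   [S ::= S - K]
((S-K))-K-K-K => ((K-K))-K-K-K   [S ::= K]
((K-K))-K-K-K => ((v-K))-K-K-K   [K ::= v]
((v-K))-K-K-K => ((v-v))-K-K-K   [K ::= v]
((v-v))-K-K-K => ((v-v))-v-K-K   [K ::= v]
((v-v))-v-K-K => ((v-v))-v-v-K   [K ::= v]
((v-v))-v-v-K => ((v-v))-v-v-v   [K ::= v]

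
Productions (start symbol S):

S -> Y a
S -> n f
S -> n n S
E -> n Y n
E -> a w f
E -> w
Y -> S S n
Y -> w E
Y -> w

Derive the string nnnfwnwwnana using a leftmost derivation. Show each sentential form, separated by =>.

S => Ya => SSna => nnSSna => nnnfSna => nnnfYana => nnnfwEana => nnnfwnYnana => nnnfwnwEnana => nnnfwnwwnana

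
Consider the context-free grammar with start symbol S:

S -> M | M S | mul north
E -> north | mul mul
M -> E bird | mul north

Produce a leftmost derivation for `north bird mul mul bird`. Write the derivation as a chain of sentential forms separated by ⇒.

S ⇒ M S   [S -> M S]
M S ⇒ E bird S   [M -> E bird]
E bird S ⇒ north bird S   [E -> north]
north bird S ⇒ north bird M   [S -> M]
north bird M ⇒ north bird E bird   [M -> E bird]
north bird E bird ⇒ north bird mul mul bird   [E -> mul mul]

S ⇒ M S ⇒ E bird S ⇒ north bird S ⇒ north bird M ⇒ north bird E bird ⇒ north bird mul mul bird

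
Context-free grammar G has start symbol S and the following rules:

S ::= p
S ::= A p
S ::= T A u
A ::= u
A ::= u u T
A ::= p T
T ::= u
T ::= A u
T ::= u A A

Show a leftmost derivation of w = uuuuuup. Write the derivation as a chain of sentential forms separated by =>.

S => Ap => uuTp => uuAup => uuuuTup => uuuuuup

S => Ap   [S ::= A p]
Ap => uuTp   [A ::= u u T]
uuTp => uuAup   [T ::= A u]
uuAup => uuuuTup   [A ::= u u T]
uuuuTup => uuuuuup   [T ::= u]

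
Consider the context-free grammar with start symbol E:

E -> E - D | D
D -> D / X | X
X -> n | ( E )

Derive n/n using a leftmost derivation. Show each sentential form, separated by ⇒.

E ⇒ D   [E -> D]
D ⇒ D/X   [D -> D / X]
D/X ⇒ X/X   [D -> X]
X/X ⇒ n/X   [X -> n]
n/X ⇒ n/n   [X -> n]

E ⇒ D ⇒ D/X ⇒ X/X ⇒ n/X ⇒ n/n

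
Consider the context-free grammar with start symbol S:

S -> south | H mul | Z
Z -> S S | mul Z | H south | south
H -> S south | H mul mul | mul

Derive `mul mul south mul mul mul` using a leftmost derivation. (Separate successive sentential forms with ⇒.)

S ⇒ H mul ⇒ H mul mul mul ⇒ S south mul mul mul ⇒ H mul south mul mul mul ⇒ mul mul south mul mul mul

S ⇒ H mul   [S -> H mul]
H mul ⇒ H mul mul mul   [H -> H mul mul]
H mul mul mul ⇒ S south mul mul mul   [H -> S south]
S south mul mul mul ⇒ H mul south mul mul mul   [S -> H mul]
H mul south mul mul mul ⇒ mul mul south mul mul mul   [H -> mul]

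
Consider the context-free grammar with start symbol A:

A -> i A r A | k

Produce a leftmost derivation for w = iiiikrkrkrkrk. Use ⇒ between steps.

A ⇒ iArA   [A -> i A r A]
iArA ⇒ iiArArA   [A -> i A r A]
iiArArA ⇒ iiiArArArA   [A -> i A r A]
iiiArArArA ⇒ iiiiArArArArA   [A -> i A r A]
iiiiArArArArA ⇒ iiiikrArArArA   [A -> k]
iiiikrArArArA ⇒ iiiikrkrArArA   [A -> k]
iiiikrkrArArA ⇒ iiiikrkrkrArA   [A -> k]
iiiikrkrkrArA ⇒ iiiikrkrkrkrA   [A -> k]
iiiikrkrkrkrA ⇒ iiiikrkrkrkrk   [A -> k]

A⇒iArA⇒iiArArA⇒iiiArArArA⇒iiiiArArArArA⇒iiiikrArArArA⇒iiiikrkrArArA⇒iiiikrkrkrArA⇒iiiikrkrkrkrA⇒iiiikrkrkrkrk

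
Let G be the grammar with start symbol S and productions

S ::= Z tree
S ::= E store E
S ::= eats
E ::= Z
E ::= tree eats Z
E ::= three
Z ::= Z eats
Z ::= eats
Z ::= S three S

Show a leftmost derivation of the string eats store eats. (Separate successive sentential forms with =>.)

S => E store E => Z store E => eats store E => eats store Z => eats store eats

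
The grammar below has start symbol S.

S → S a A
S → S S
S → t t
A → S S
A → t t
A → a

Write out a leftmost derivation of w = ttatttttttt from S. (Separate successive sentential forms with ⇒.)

S⇒SS⇒SSS⇒SSSS⇒SaASSS⇒ttaASSS⇒ttattSSS⇒ttattttSS⇒ttattttttS⇒ttatttttttt

S ⇒ SS   [S → S S]
SS ⇒ SSS   [S → S S]
SSS ⇒ SSSS   [S → S S]
SSSS ⇒ SaASSS   [S → S a A]
SaASSS ⇒ ttaASSS   [S → t t]
ttaASSS ⇒ ttattSSS   [A → t t]
ttattSSS ⇒ ttattttSS   [S → t t]
ttattttSS ⇒ ttattttttS   [S → t t]
ttattttttS ⇒ ttatttttttt   [S → t t]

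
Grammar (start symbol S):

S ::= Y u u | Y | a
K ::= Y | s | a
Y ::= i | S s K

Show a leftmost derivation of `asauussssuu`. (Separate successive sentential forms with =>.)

S => Yuu => SsKuu => YsKuu => SsKsKuu => YuusKsKuu => SsKuusKsKuu => asKuusKsKuu => asauusKsKuu => asauusssKuu => asauussssuu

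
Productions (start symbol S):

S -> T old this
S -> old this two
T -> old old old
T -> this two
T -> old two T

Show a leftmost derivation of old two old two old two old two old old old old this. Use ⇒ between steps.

S ⇒ T old this ⇒ old two T old this ⇒ old two old two T old this ⇒ old two old two old two T old this ⇒ old two old two old two old two T old this ⇒ old two old two old two old two old old old old this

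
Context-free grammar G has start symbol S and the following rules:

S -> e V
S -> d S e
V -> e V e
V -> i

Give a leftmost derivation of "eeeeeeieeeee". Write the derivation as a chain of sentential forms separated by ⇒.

S ⇒ eV ⇒ eeVe ⇒ eeeVee ⇒ eeeeVeee ⇒ eeeeeVeeee ⇒ eeeeeeVeeeee ⇒ eeeeeeieeeee

S ⇒ eV   [S -> e V]
eV ⇒ eeVe   [V -> e V e]
eeVe ⇒ eeeVee   [V -> e V e]
eeeVee ⇒ eeeeVeee   [V -> e V e]
eeeeVeee ⇒ eeeeeVeeee   [V -> e V e]
eeeeeVeeee ⇒ eeeeeeVeeeee   [V -> e V e]
eeeeeeVeeeee ⇒ eeeeeeieeeee   [V -> i]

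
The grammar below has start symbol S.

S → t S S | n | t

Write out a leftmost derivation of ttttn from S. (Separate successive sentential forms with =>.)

S => tSS => ttS => tttSS => ttttS => ttttn

S => tSS   [S → t S S]
tSS => ttS   [S → t]
ttS => tttSS   [S → t S S]
tttSS => ttttS   [S → t]
ttttS => ttttn   [S → n]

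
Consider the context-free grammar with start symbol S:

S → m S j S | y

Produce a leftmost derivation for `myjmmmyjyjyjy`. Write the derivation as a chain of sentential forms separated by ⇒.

S ⇒ mSjS   [S → m S j S]
mSjS ⇒ myjS   [S → y]
myjS ⇒ myjmSjS   [S → m S j S]
myjmSjS ⇒ myjmmSjSjS   [S → m S j S]
myjmmSjSjS ⇒ myjmmmSjSjSjS   [S → m S j S]
myjmmmSjSjSjS ⇒ myjmmmyjSjSjS   [S → y]
myjmmmyjSjSjS ⇒ myjmmmyjyjSjS   [S → y]
myjmmmyjyjSjS ⇒ myjmmmyjyjyjS   [S → y]
myjmmmyjyjyjS ⇒ myjmmmyjyjyjy   [S → y]

S⇒mSjS⇒myjS⇒myjmSjS⇒myjmmSjSjS⇒myjmmmSjSjSjS⇒myjmmmyjSjSjS⇒myjmmmyjyjSjS⇒myjmmmyjyjyjS⇒myjmmmyjyjyjy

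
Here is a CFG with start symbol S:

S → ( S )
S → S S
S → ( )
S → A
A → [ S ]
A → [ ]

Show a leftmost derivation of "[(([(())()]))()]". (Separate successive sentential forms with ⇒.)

S ⇒ A ⇒ [S] ⇒ [SS] ⇒ [(S)S] ⇒ [((S))S] ⇒ [((A))S] ⇒ [(([S]))S] ⇒ [(([SS]))S] ⇒ [(([(S)S]))S] ⇒ [(([(())S]))S] ⇒ [(([(())()]))S] ⇒ [(([(())()]))()]

S ⇒ A   [S → A]
A ⇒ [S]   [A → [ S ]]
[S] ⇒ [SS]   [S → S S]
[SS] ⇒ [(S)S]   [S → ( S )]
[(S)S] ⇒ [((S))S]   [S → ( S )]
[((S))S] ⇒ [((A))S]   [S → A]
[((A))S] ⇒ [(([S]))S]   [A → [ S ]]
[(([S]))S] ⇒ [(([SS]))S]   [S → S S]
[(([SS]))S] ⇒ [(([(S)S]))S]   [S → ( S )]
[(([(S)S]))S] ⇒ [(([(())S]))S]   [S → ( )]
[(([(())S]))S] ⇒ [(([(())()]))S]   [S → ( )]
[(([(())()]))S] ⇒ [(([(())()]))()]   [S → ( )]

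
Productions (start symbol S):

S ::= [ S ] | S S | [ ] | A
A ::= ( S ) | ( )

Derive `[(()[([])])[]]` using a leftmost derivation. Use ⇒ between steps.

S ⇒ [S]   [S ::= [ S ]]
[S] ⇒ [SS]   [S ::= S S]
[SS] ⇒ [AS]   [S ::= A]
[AS] ⇒ [(S)S]   [A ::= ( S )]
[(S)S] ⇒ [(SS)S]   [S ::= S S]
[(SS)S] ⇒ [(AS)S]   [S ::= A]
[(AS)S] ⇒ [(()S)S]   [A ::= ( )]
[(()S)S] ⇒ [(()[S])S]   [S ::= [ S ]]
[(()[S])S] ⇒ [(()[A])S]   [S ::= A]
[(()[A])S] ⇒ [(()[(S)])S]   [A ::= ( S )]
[(()[(S)])S] ⇒ [(()[([])])S]   [S ::= [ ]]
[(()[([])])S] ⇒ [(()[([])])[]]   [S ::= [ ]]

S⇒[S]⇒[SS]⇒[AS]⇒[(S)S]⇒[(SS)S]⇒[(AS)S]⇒[(()S)S]⇒[(()[S])S]⇒[(()[A])S]⇒[(()[(S)])S]⇒[(()[([])])S]⇒[(()[([])])[]]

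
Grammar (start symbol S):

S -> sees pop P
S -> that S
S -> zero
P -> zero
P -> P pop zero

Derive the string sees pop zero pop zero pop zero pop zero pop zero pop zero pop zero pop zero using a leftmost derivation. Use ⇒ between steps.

S ⇒ sees pop P ⇒ sees pop P pop zero ⇒ sees pop P pop zero pop zero ⇒ sees pop P pop zero pop zero pop zero ⇒ sees pop P pop zero pop zero pop zero pop zero ⇒ sees pop P pop zero pop zero pop zero pop zero pop zero ⇒ sees pop P pop zero pop zero pop zero pop zero pop zero pop zero ⇒ sees pop P pop zero pop zero pop zero pop zero pop zero pop zero pop zero ⇒ sees pop zero pop zero pop zero pop zero pop zero pop zero pop zero pop zero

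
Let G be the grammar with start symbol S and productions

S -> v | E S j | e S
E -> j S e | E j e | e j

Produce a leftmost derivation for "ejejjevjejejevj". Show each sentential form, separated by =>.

S=>eS=>eESj=>eEjeSj=>eEjejeSj=>ejSejejeSj=>ejESjejejeSj=>ejEjeSjejejeSj=>ejejjeSjejejeSj=>ejejjevjejejeSj=>ejejjevjejejevj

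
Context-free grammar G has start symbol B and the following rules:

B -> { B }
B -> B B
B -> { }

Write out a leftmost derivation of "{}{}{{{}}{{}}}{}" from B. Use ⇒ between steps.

B ⇒ BB ⇒ BBB ⇒ BBBB ⇒ {}BBB ⇒ {}{}BB ⇒ {}{}{B}B ⇒ {}{}{BB}B ⇒ {}{}{{B}B}B ⇒ {}{}{{{}}B}B ⇒ {}{}{{{}}{B}}B ⇒ {}{}{{{}}{{}}}B ⇒ {}{}{{{}}{{}}}{}

B ⇒ BB   [B -> B B]
BB ⇒ BBB   [B -> B B]
BBB ⇒ BBBB   [B -> B B]
BBBB ⇒ {}BBB   [B -> { }]
{}BBB ⇒ {}{}BB   [B -> { }]
{}{}BB ⇒ {}{}{B}B   [B -> { B }]
{}{}{B}B ⇒ {}{}{BB}B   [B -> B B]
{}{}{BB}B ⇒ {}{}{{B}B}B   [B -> { B }]
{}{}{{B}B}B ⇒ {}{}{{{}}B}B   [B -> { }]
{}{}{{{}}B}B ⇒ {}{}{{{}}{B}}B   [B -> { B }]
{}{}{{{}}{B}}B ⇒ {}{}{{{}}{{}}}B   [B -> { }]
{}{}{{{}}{{}}}B ⇒ {}{}{{{}}{{}}}{}   [B -> { }]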